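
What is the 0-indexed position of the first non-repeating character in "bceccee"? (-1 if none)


Input: bceccee
Character frequencies:
  'b': 1
  'c': 3
  'e': 3
Scanning left to right for freq == 1:
  Position 0 ('b'): unique! => answer = 0

0


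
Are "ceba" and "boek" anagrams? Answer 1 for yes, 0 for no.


Strings: "ceba", "boek"
Sorted first:  abce
Sorted second: beko
Differ at position 0: 'a' vs 'b' => not anagrams

0


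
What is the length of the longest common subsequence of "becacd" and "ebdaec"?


LCS of "becacd" and "ebdaec"
DP table:
           e    b    d    a    e    c
      0    0    0    0    0    0    0
  b   0    0    1    1    1    1    1
  e   0    1    1    1    1    2    2
  c   0    1    1    1    1    2    3
  a   0    1    1    1    2    2    3
  c   0    1    1    1    2    2    3
  d   0    1    1    2    2    2    3
LCS length = dp[6][6] = 3

3


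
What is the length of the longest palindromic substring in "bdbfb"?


Input: "bdbfb"
Checking substrings for palindromes:
  [0:3] "bdb" (len 3) => palindrome
  [2:5] "bfb" (len 3) => palindrome
Longest palindromic substring: "bdb" with length 3

3


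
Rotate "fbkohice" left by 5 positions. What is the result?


Input: "fbkohice", rotate left by 5
First 5 characters: "fbkoh"
Remaining characters: "ice"
Concatenate remaining + first: "ice" + "fbkoh" = "icefbkoh"

icefbkoh


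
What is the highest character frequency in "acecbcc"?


Input: acecbcc
Character counts:
  'a': 1
  'b': 1
  'c': 4
  'e': 1
Maximum frequency: 4

4


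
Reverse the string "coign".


Input: coign
Reading characters right to left:
  Position 4: 'n'
  Position 3: 'g'
  Position 2: 'i'
  Position 1: 'o'
  Position 0: 'c'
Reversed: ngioc

ngioc


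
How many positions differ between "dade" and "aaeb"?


Comparing "dade" and "aaeb" position by position:
  Position 0: 'd' vs 'a' => DIFFER
  Position 1: 'a' vs 'a' => same
  Position 2: 'd' vs 'e' => DIFFER
  Position 3: 'e' vs 'b' => DIFFER
Positions that differ: 3

3


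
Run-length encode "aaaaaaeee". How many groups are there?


Input: aaaaaaeee
Scanning for consecutive runs:
  Group 1: 'a' x 6 (positions 0-5)
  Group 2: 'e' x 3 (positions 6-8)
Total groups: 2

2


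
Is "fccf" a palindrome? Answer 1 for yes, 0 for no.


Input: fccf
Reversed: fccf
  Compare pos 0 ('f') with pos 3 ('f'): match
  Compare pos 1 ('c') with pos 2 ('c'): match
Result: palindrome

1


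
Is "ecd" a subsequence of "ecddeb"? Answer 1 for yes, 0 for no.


Check if "ecd" is a subsequence of "ecddeb"
Greedy scan:
  Position 0 ('e'): matches sub[0] = 'e'
  Position 1 ('c'): matches sub[1] = 'c'
  Position 2 ('d'): matches sub[2] = 'd'
  Position 3 ('d'): no match needed
  Position 4 ('e'): no match needed
  Position 5 ('b'): no match needed
All 3 characters matched => is a subsequence

1


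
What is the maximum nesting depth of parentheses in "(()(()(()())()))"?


Input: "(()(()(()())()))"
Tracking depth:
  Position 0 '(': depth becomes 1
  Position 1 '(': depth becomes 2
  Position 2 ')': depth becomes 1
  Position 3 '(': depth becomes 2
  Position 4 '(': depth becomes 3
  Position 5 ')': depth becomes 2
  Position 6 '(': depth becomes 3
  Position 7 '(': depth becomes 4
  Position 8 ')': depth becomes 3
  Position 9 '(': depth becomes 4
  Position 10 ')': depth becomes 3
  Position 11 ')': depth becomes 2
  Position 12 '(': depth becomes 3
  Position 13 ')': depth becomes 2
  Position 14 ')': depth becomes 1
  Position 15 ')': depth becomes 0
Maximum depth reached: 4

4


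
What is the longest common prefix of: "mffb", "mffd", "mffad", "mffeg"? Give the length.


Words: mffb, mffd, mffad, mffeg
  Position 0: all 'm' => match
  Position 1: all 'f' => match
  Position 2: all 'f' => match
  Position 3: ('b', 'd', 'a', 'e') => mismatch, stop
LCP = "mff" (length 3)

3


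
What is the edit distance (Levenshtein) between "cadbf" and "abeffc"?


Computing edit distance: "cadbf" -> "abeffc"
DP table:
           a    b    e    f    f    c
      0    1    2    3    4    5    6
  c   1    1    2    3    4    5    5
  a   2    1    2    3    4    5    6
  d   3    2    2    3    4    5    6
  b   4    3    2    3    4    5    6
  f   5    4    3    3    3    4    5
Edit distance = dp[5][6] = 5

5


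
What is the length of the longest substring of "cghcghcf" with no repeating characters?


Input: "cghcghcf"
Sliding window (track last position of each char):
  Position 0 ('c'): window [0,0] length 1 -- new best
  Position 1 ('g'): window [0,1] length 2 -- new best
  Position 2 ('h'): window [0,2] length 3 -- new best
  Position 3 ('c'): repeat (last at 0), move window start to 1
  Position 3 ('c'): window [1,3] length 3
  Position 4 ('g'): repeat (last at 1), move window start to 2
  Position 4 ('g'): window [2,4] length 3
  Position 5 ('h'): repeat (last at 2), move window start to 3
  Position 5 ('h'): window [3,5] length 3
  Position 6 ('c'): repeat (last at 3), move window start to 4
  Position 6 ('c'): window [4,6] length 3
  Position 7 ('f'): window [4,7] length 4 -- new best
Longest substring with no repeats: "ghcf" with length 4

4


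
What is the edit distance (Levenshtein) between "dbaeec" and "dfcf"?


Computing edit distance: "dbaeec" -> "dfcf"
DP table:
           d    f    c    f
      0    1    2    3    4
  d   1    0    1    2    3
  b   2    1    1    2    3
  a   3    2    2    2    3
  e   4    3    3    3    3
  e   5    4    4    4    4
  c   6    5    5    4    5
Edit distance = dp[6][4] = 5

5


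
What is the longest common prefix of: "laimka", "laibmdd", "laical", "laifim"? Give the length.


Words: laimka, laibmdd, laical, laifim
  Position 0: all 'l' => match
  Position 1: all 'a' => match
  Position 2: all 'i' => match
  Position 3: ('m', 'b', 'c', 'f') => mismatch, stop
LCP = "lai" (length 3)

3


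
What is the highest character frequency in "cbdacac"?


Input: cbdacac
Character counts:
  'a': 2
  'b': 1
  'c': 3
  'd': 1
Maximum frequency: 3

3


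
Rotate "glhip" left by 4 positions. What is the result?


Input: "glhip", rotate left by 4
First 4 characters: "glhi"
Remaining characters: "p"
Concatenate remaining + first: "p" + "glhi" = "pglhi"

pglhi


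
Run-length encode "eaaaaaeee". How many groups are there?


Input: eaaaaaeee
Scanning for consecutive runs:
  Group 1: 'e' x 1 (positions 0-0)
  Group 2: 'a' x 5 (positions 1-5)
  Group 3: 'e' x 3 (positions 6-8)
Total groups: 3

3


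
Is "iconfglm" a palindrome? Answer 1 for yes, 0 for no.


Input: iconfglm
Reversed: mlgfnoci
  Compare pos 0 ('i') with pos 7 ('m'): MISMATCH
  Compare pos 1 ('c') with pos 6 ('l'): MISMATCH
  Compare pos 2 ('o') with pos 5 ('g'): MISMATCH
  Compare pos 3 ('n') with pos 4 ('f'): MISMATCH
Result: not a palindrome

0


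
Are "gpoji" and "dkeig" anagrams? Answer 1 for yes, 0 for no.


Strings: "gpoji", "dkeig"
Sorted first:  gijop
Sorted second: degik
Differ at position 0: 'g' vs 'd' => not anagrams

0


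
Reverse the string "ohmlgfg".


Input: ohmlgfg
Reading characters right to left:
  Position 6: 'g'
  Position 5: 'f'
  Position 4: 'g'
  Position 3: 'l'
  Position 2: 'm'
  Position 1: 'h'
  Position 0: 'o'
Reversed: gfglmho

gfglmho


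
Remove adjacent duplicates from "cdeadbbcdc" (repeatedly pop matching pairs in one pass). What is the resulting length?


Input: cdeadbbcdc
Stack-based adjacent duplicate removal:
  Read 'c': push. Stack: c
  Read 'd': push. Stack: cd
  Read 'e': push. Stack: cde
  Read 'a': push. Stack: cdea
  Read 'd': push. Stack: cdead
  Read 'b': push. Stack: cdeadb
  Read 'b': matches stack top 'b' => pop. Stack: cdead
  Read 'c': push. Stack: cdeadc
  Read 'd': push. Stack: cdeadcd
  Read 'c': push. Stack: cdeadcdc
Final stack: "cdeadcdc" (length 8)

8


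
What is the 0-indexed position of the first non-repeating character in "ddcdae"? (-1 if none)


Input: ddcdae
Character frequencies:
  'a': 1
  'c': 1
  'd': 3
  'e': 1
Scanning left to right for freq == 1:
  Position 0 ('d'): freq=3, skip
  Position 1 ('d'): freq=3, skip
  Position 2 ('c'): unique! => answer = 2

2


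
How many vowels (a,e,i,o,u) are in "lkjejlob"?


Input: lkjejlob
Checking each character:
  'l' at position 0: consonant
  'k' at position 1: consonant
  'j' at position 2: consonant
  'e' at position 3: vowel (running total: 1)
  'j' at position 4: consonant
  'l' at position 5: consonant
  'o' at position 6: vowel (running total: 2)
  'b' at position 7: consonant
Total vowels: 2

2


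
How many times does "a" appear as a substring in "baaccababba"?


Searching for "a" in "baaccababba"
Scanning each position:
  Position 0: "b" => no
  Position 1: "a" => MATCH
  Position 2: "a" => MATCH
  Position 3: "c" => no
  Position 4: "c" => no
  Position 5: "a" => MATCH
  Position 6: "b" => no
  Position 7: "a" => MATCH
  Position 8: "b" => no
  Position 9: "b" => no
  Position 10: "a" => MATCH
Total occurrences: 5

5


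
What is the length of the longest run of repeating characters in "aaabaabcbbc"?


Input: "aaabaabcbbc"
Scanning for longest run:
  Position 1 ('a'): continues run of 'a', length=2
  Position 2 ('a'): continues run of 'a', length=3
  Position 3 ('b'): new char, reset run to 1
  Position 4 ('a'): new char, reset run to 1
  Position 5 ('a'): continues run of 'a', length=2
  Position 6 ('b'): new char, reset run to 1
  Position 7 ('c'): new char, reset run to 1
  Position 8 ('b'): new char, reset run to 1
  Position 9 ('b'): continues run of 'b', length=2
  Position 10 ('c'): new char, reset run to 1
Longest run: 'a' with length 3

3


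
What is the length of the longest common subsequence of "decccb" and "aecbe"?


LCS of "decccb" and "aecbe"
DP table:
           a    e    c    b    e
      0    0    0    0    0    0
  d   0    0    0    0    0    0
  e   0    0    1    1    1    1
  c   0    0    1    2    2    2
  c   0    0    1    2    2    2
  c   0    0    1    2    2    2
  b   0    0    1    2    3    3
LCS length = dp[6][5] = 3

3


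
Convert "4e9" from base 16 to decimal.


Input: "4e9" in base 16
Positional expansion:
  Digit '4' (value 4) x 16^2 = 1024
  Digit 'e' (value 14) x 16^1 = 224
  Digit '9' (value 9) x 16^0 = 9
Sum = 1257

1257


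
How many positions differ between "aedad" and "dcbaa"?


Comparing "aedad" and "dcbaa" position by position:
  Position 0: 'a' vs 'd' => DIFFER
  Position 1: 'e' vs 'c' => DIFFER
  Position 2: 'd' vs 'b' => DIFFER
  Position 3: 'a' vs 'a' => same
  Position 4: 'd' vs 'a' => DIFFER
Positions that differ: 4

4


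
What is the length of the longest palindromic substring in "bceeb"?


Input: "bceeb"
Checking substrings for palindromes:
  [2:4] "ee" (len 2) => palindrome
Longest palindromic substring: "ee" with length 2

2


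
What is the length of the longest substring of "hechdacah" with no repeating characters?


Input: "hechdacah"
Sliding window (track last position of each char):
  Position 0 ('h'): window [0,0] length 1 -- new best
  Position 1 ('e'): window [0,1] length 2 -- new best
  Position 2 ('c'): window [0,2] length 3 -- new best
  Position 3 ('h'): repeat (last at 0), move window start to 1
  Position 3 ('h'): window [1,3] length 3
  Position 4 ('d'): window [1,4] length 4 -- new best
  Position 5 ('a'): window [1,5] length 5 -- new best
  Position 6 ('c'): repeat (last at 2), move window start to 3
  Position 6 ('c'): window [3,6] length 4
  Position 7 ('a'): repeat (last at 5), move window start to 6
  Position 7 ('a'): window [6,7] length 2
  Position 8 ('h'): window [6,8] length 3
Longest substring with no repeats: "echda" with length 5

5


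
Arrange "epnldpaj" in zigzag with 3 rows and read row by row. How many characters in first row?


Zigzag "epnldpaj" into 3 rows:
Placing characters:
  'e' => row 0
  'p' => row 1
  'n' => row 2
  'l' => row 1
  'd' => row 0
  'p' => row 1
  'a' => row 2
  'j' => row 1
Rows:
  Row 0: "ed"
  Row 1: "plpj"
  Row 2: "na"
First row length: 2

2


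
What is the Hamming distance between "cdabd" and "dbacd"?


Comparing "cdabd" and "dbacd" position by position:
  Position 0: 'c' vs 'd' => differ
  Position 1: 'd' vs 'b' => differ
  Position 2: 'a' vs 'a' => same
  Position 3: 'b' vs 'c' => differ
  Position 4: 'd' vs 'd' => same
Total differences (Hamming distance): 3

3


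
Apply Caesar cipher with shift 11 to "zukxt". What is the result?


Caesar cipher: shift "zukxt" by 11
  'z' (pos 25) + 11 = pos 10 = 'k'
  'u' (pos 20) + 11 = pos 5 = 'f'
  'k' (pos 10) + 11 = pos 21 = 'v'
  'x' (pos 23) + 11 = pos 8 = 'i'
  't' (pos 19) + 11 = pos 4 = 'e'
Result: kfvie

kfvie


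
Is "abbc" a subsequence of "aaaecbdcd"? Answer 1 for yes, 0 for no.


Check if "abbc" is a subsequence of "aaaecbdcd"
Greedy scan:
  Position 0 ('a'): matches sub[0] = 'a'
  Position 1 ('a'): no match needed
  Position 2 ('a'): no match needed
  Position 3 ('e'): no match needed
  Position 4 ('c'): no match needed
  Position 5 ('b'): matches sub[1] = 'b'
  Position 6 ('d'): no match needed
  Position 7 ('c'): no match needed
  Position 8 ('d'): no match needed
Only matched 2/4 characters => not a subsequence

0


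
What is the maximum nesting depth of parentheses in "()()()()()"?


Input: "()()()()()"
Tracking depth:
  Position 0 '(': depth becomes 1
  Position 1 ')': depth becomes 0
  Position 2 '(': depth becomes 1
  Position 3 ')': depth becomes 0
  Position 4 '(': depth becomes 1
  Position 5 ')': depth becomes 0
  Position 6 '(': depth becomes 1
  Position 7 ')': depth becomes 0
  Position 8 '(': depth becomes 1
  Position 9 ')': depth becomes 0
Maximum depth reached: 1

1


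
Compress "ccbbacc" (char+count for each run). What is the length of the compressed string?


Input: ccbbacc
Runs:
  'c' x 2 => "c2"
  'b' x 2 => "b2"
  'a' x 1 => "a1"
  'c' x 2 => "c2"
Compressed: "c2b2a1c2"
Compressed length: 8

8


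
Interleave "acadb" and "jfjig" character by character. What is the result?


Interleaving "acadb" and "jfjig":
  Position 0: 'a' from first, 'j' from second => "aj"
  Position 1: 'c' from first, 'f' from second => "cf"
  Position 2: 'a' from first, 'j' from second => "aj"
  Position 3: 'd' from first, 'i' from second => "di"
  Position 4: 'b' from first, 'g' from second => "bg"
Result: ajcfajdibg

ajcfajdibg


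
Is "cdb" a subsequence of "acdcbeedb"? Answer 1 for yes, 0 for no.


Check if "cdb" is a subsequence of "acdcbeedb"
Greedy scan:
  Position 0 ('a'): no match needed
  Position 1 ('c'): matches sub[0] = 'c'
  Position 2 ('d'): matches sub[1] = 'd'
  Position 3 ('c'): no match needed
  Position 4 ('b'): matches sub[2] = 'b'
  Position 5 ('e'): no match needed
  Position 6 ('e'): no match needed
  Position 7 ('d'): no match needed
  Position 8 ('b'): no match needed
All 3 characters matched => is a subsequence

1


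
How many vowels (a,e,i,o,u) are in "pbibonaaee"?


Input: pbibonaaee
Checking each character:
  'p' at position 0: consonant
  'b' at position 1: consonant
  'i' at position 2: vowel (running total: 1)
  'b' at position 3: consonant
  'o' at position 4: vowel (running total: 2)
  'n' at position 5: consonant
  'a' at position 6: vowel (running total: 3)
  'a' at position 7: vowel (running total: 4)
  'e' at position 8: vowel (running total: 5)
  'e' at position 9: vowel (running total: 6)
Total vowels: 6

6


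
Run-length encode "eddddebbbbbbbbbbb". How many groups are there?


Input: eddddebbbbbbbbbbb
Scanning for consecutive runs:
  Group 1: 'e' x 1 (positions 0-0)
  Group 2: 'd' x 4 (positions 1-4)
  Group 3: 'e' x 1 (positions 5-5)
  Group 4: 'b' x 11 (positions 6-16)
Total groups: 4

4


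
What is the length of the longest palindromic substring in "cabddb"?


Input: "cabddb"
Checking substrings for palindromes:
  [2:6] "bddb" (len 4) => palindrome
  [3:5] "dd" (len 2) => palindrome
Longest palindromic substring: "bddb" with length 4

4


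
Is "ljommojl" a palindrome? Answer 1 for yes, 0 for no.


Input: ljommojl
Reversed: ljommojl
  Compare pos 0 ('l') with pos 7 ('l'): match
  Compare pos 1 ('j') with pos 6 ('j'): match
  Compare pos 2 ('o') with pos 5 ('o'): match
  Compare pos 3 ('m') with pos 4 ('m'): match
Result: palindrome

1


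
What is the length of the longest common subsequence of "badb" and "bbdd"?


LCS of "badb" and "bbdd"
DP table:
           b    b    d    d
      0    0    0    0    0
  b   0    1    1    1    1
  a   0    1    1    1    1
  d   0    1    1    2    2
  b   0    1    2    2    2
LCS length = dp[4][4] = 2

2


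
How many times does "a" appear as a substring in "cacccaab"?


Searching for "a" in "cacccaab"
Scanning each position:
  Position 0: "c" => no
  Position 1: "a" => MATCH
  Position 2: "c" => no
  Position 3: "c" => no
  Position 4: "c" => no
  Position 5: "a" => MATCH
  Position 6: "a" => MATCH
  Position 7: "b" => no
Total occurrences: 3

3


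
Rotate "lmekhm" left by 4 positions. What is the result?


Input: "lmekhm", rotate left by 4
First 4 characters: "lmek"
Remaining characters: "hm"
Concatenate remaining + first: "hm" + "lmek" = "hmlmek"

hmlmek


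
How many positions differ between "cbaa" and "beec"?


Comparing "cbaa" and "beec" position by position:
  Position 0: 'c' vs 'b' => DIFFER
  Position 1: 'b' vs 'e' => DIFFER
  Position 2: 'a' vs 'e' => DIFFER
  Position 3: 'a' vs 'c' => DIFFER
Positions that differ: 4

4


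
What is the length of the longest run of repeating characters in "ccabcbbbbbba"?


Input: "ccabcbbbbbba"
Scanning for longest run:
  Position 1 ('c'): continues run of 'c', length=2
  Position 2 ('a'): new char, reset run to 1
  Position 3 ('b'): new char, reset run to 1
  Position 4 ('c'): new char, reset run to 1
  Position 5 ('b'): new char, reset run to 1
  Position 6 ('b'): continues run of 'b', length=2
  Position 7 ('b'): continues run of 'b', length=3
  Position 8 ('b'): continues run of 'b', length=4
  Position 9 ('b'): continues run of 'b', length=5
  Position 10 ('b'): continues run of 'b', length=6
  Position 11 ('a'): new char, reset run to 1
Longest run: 'b' with length 6

6


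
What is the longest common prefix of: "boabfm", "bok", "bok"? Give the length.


Words: boabfm, bok, bok
  Position 0: all 'b' => match
  Position 1: all 'o' => match
  Position 2: ('a', 'k', 'k') => mismatch, stop
LCP = "bo" (length 2)

2


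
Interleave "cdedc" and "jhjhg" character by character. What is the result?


Interleaving "cdedc" and "jhjhg":
  Position 0: 'c' from first, 'j' from second => "cj"
  Position 1: 'd' from first, 'h' from second => "dh"
  Position 2: 'e' from first, 'j' from second => "ej"
  Position 3: 'd' from first, 'h' from second => "dh"
  Position 4: 'c' from first, 'g' from second => "cg"
Result: cjdhejdhcg

cjdhejdhcg


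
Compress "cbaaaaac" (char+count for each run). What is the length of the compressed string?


Input: cbaaaaac
Runs:
  'c' x 1 => "c1"
  'b' x 1 => "b1"
  'a' x 5 => "a5"
  'c' x 1 => "c1"
Compressed: "c1b1a5c1"
Compressed length: 8

8


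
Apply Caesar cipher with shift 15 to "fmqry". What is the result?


Caesar cipher: shift "fmqry" by 15
  'f' (pos 5) + 15 = pos 20 = 'u'
  'm' (pos 12) + 15 = pos 1 = 'b'
  'q' (pos 16) + 15 = pos 5 = 'f'
  'r' (pos 17) + 15 = pos 6 = 'g'
  'y' (pos 24) + 15 = pos 13 = 'n'
Result: ubfgn

ubfgn


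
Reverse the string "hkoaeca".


Input: hkoaeca
Reading characters right to left:
  Position 6: 'a'
  Position 5: 'c'
  Position 4: 'e'
  Position 3: 'a'
  Position 2: 'o'
  Position 1: 'k'
  Position 0: 'h'
Reversed: aceaokh

aceaokh


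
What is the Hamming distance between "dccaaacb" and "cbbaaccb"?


Comparing "dccaaacb" and "cbbaaccb" position by position:
  Position 0: 'd' vs 'c' => differ
  Position 1: 'c' vs 'b' => differ
  Position 2: 'c' vs 'b' => differ
  Position 3: 'a' vs 'a' => same
  Position 4: 'a' vs 'a' => same
  Position 5: 'a' vs 'c' => differ
  Position 6: 'c' vs 'c' => same
  Position 7: 'b' vs 'b' => same
Total differences (Hamming distance): 4

4


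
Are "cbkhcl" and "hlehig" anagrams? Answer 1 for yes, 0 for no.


Strings: "cbkhcl", "hlehig"
Sorted first:  bcchkl
Sorted second: eghhil
Differ at position 0: 'b' vs 'e' => not anagrams

0


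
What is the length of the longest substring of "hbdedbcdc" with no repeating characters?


Input: "hbdedbcdc"
Sliding window (track last position of each char):
  Position 0 ('h'): window [0,0] length 1 -- new best
  Position 1 ('b'): window [0,1] length 2 -- new best
  Position 2 ('d'): window [0,2] length 3 -- new best
  Position 3 ('e'): window [0,3] length 4 -- new best
  Position 4 ('d'): repeat (last at 2), move window start to 3
  Position 4 ('d'): window [3,4] length 2
  Position 5 ('b'): window [3,5] length 3
  Position 6 ('c'): window [3,6] length 4
  Position 7 ('d'): repeat (last at 4), move window start to 5
  Position 7 ('d'): window [5,7] length 3
  Position 8 ('c'): repeat (last at 6), move window start to 7
  Position 8 ('c'): window [7,8] length 2
Longest substring with no repeats: "hbde" with length 4

4


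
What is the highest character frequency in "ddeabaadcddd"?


Input: ddeabaadcddd
Character counts:
  'a': 3
  'b': 1
  'c': 1
  'd': 6
  'e': 1
Maximum frequency: 6

6


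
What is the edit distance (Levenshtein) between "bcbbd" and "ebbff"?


Computing edit distance: "bcbbd" -> "ebbff"
DP table:
           e    b    b    f    f
      0    1    2    3    4    5
  b   1    1    1    2    3    4
  c   2    2    2    2    3    4
  b   3    3    2    2    3    4
  b   4    4    3    2    3    4
  d   5    5    4    3    3    4
Edit distance = dp[5][5] = 4

4


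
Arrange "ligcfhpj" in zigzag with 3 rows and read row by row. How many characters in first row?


Zigzag "ligcfhpj" into 3 rows:
Placing characters:
  'l' => row 0
  'i' => row 1
  'g' => row 2
  'c' => row 1
  'f' => row 0
  'h' => row 1
  'p' => row 2
  'j' => row 1
Rows:
  Row 0: "lf"
  Row 1: "ichj"
  Row 2: "gp"
First row length: 2

2


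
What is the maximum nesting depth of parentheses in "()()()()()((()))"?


Input: "()()()()()((()))"
Tracking depth:
  Position 0 '(': depth becomes 1
  Position 1 ')': depth becomes 0
  Position 2 '(': depth becomes 1
  Position 3 ')': depth becomes 0
  Position 4 '(': depth becomes 1
  Position 5 ')': depth becomes 0
  Position 6 '(': depth becomes 1
  Position 7 ')': depth becomes 0
  Position 8 '(': depth becomes 1
  Position 9 ')': depth becomes 0
  Position 10 '(': depth becomes 1
  Position 11 '(': depth becomes 2
  Position 12 '(': depth becomes 3
  Position 13 ')': depth becomes 2
  Position 14 ')': depth becomes 1
  Position 15 ')': depth becomes 0
Maximum depth reached: 3

3


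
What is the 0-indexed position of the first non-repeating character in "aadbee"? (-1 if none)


Input: aadbee
Character frequencies:
  'a': 2
  'b': 1
  'd': 1
  'e': 2
Scanning left to right for freq == 1:
  Position 0 ('a'): freq=2, skip
  Position 1 ('a'): freq=2, skip
  Position 2 ('d'): unique! => answer = 2

2


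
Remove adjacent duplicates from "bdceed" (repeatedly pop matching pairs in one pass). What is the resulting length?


Input: bdceed
Stack-based adjacent duplicate removal:
  Read 'b': push. Stack: b
  Read 'd': push. Stack: bd
  Read 'c': push. Stack: bdc
  Read 'e': push. Stack: bdce
  Read 'e': matches stack top 'e' => pop. Stack: bdc
  Read 'd': push. Stack: bdcd
Final stack: "bdcd" (length 4)

4


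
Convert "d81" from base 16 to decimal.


Input: "d81" in base 16
Positional expansion:
  Digit 'd' (value 13) x 16^2 = 3328
  Digit '8' (value 8) x 16^1 = 128
  Digit '1' (value 1) x 16^0 = 1
Sum = 3457

3457


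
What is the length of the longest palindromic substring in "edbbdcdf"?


Input: "edbbdcdf"
Checking substrings for palindromes:
  [1:5] "dbbd" (len 4) => palindrome
  [4:7] "dcd" (len 3) => palindrome
  [2:4] "bb" (len 2) => palindrome
Longest palindromic substring: "dbbd" with length 4

4


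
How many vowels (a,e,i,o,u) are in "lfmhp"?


Input: lfmhp
Checking each character:
  'l' at position 0: consonant
  'f' at position 1: consonant
  'm' at position 2: consonant
  'h' at position 3: consonant
  'p' at position 4: consonant
Total vowels: 0

0


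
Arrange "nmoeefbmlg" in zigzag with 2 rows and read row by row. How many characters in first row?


Zigzag "nmoeefbmlg" into 2 rows:
Placing characters:
  'n' => row 0
  'm' => row 1
  'o' => row 0
  'e' => row 1
  'e' => row 0
  'f' => row 1
  'b' => row 0
  'm' => row 1
  'l' => row 0
  'g' => row 1
Rows:
  Row 0: "noebl"
  Row 1: "mefmg"
First row length: 5

5


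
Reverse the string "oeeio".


Input: oeeio
Reading characters right to left:
  Position 4: 'o'
  Position 3: 'i'
  Position 2: 'e'
  Position 1: 'e'
  Position 0: 'o'
Reversed: oieeo

oieeo


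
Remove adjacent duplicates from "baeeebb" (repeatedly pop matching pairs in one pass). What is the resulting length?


Input: baeeebb
Stack-based adjacent duplicate removal:
  Read 'b': push. Stack: b
  Read 'a': push. Stack: ba
  Read 'e': push. Stack: bae
  Read 'e': matches stack top 'e' => pop. Stack: ba
  Read 'e': push. Stack: bae
  Read 'b': push. Stack: baeb
  Read 'b': matches stack top 'b' => pop. Stack: bae
Final stack: "bae" (length 3)

3


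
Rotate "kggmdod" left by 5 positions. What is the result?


Input: "kggmdod", rotate left by 5
First 5 characters: "kggmd"
Remaining characters: "od"
Concatenate remaining + first: "od" + "kggmd" = "odkggmd"

odkggmd


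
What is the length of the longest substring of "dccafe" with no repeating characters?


Input: "dccafe"
Sliding window (track last position of each char):
  Position 0 ('d'): window [0,0] length 1 -- new best
  Position 1 ('c'): window [0,1] length 2 -- new best
  Position 2 ('c'): repeat (last at 1), move window start to 2
  Position 2 ('c'): window [2,2] length 1
  Position 3 ('a'): window [2,3] length 2
  Position 4 ('f'): window [2,4] length 3 -- new best
  Position 5 ('e'): window [2,5] length 4 -- new best
Longest substring with no repeats: "cafe" with length 4

4


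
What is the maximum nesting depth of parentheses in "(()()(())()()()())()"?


Input: "(()()(())()()()())()"
Tracking depth:
  Position 0 '(': depth becomes 1
  Position 1 '(': depth becomes 2
  Position 2 ')': depth becomes 1
  Position 3 '(': depth becomes 2
  Position 4 ')': depth becomes 1
  Position 5 '(': depth becomes 2
  Position 6 '(': depth becomes 3
  Position 7 ')': depth becomes 2
  Position 8 ')': depth becomes 1
  Position 9 '(': depth becomes 2
  Position 10 ')': depth becomes 1
  Position 11 '(': depth becomes 2
  Position 12 ')': depth becomes 1
  Position 13 '(': depth becomes 2
  Position 14 ')': depth becomes 1
  Position 15 '(': depth becomes 2
  Position 16 ')': depth becomes 1
  Position 17 ')': depth becomes 0
  Position 18 '(': depth becomes 1
  Position 19 ')': depth becomes 0
Maximum depth reached: 3

3


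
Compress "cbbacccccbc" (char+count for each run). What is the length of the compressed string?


Input: cbbacccccbc
Runs:
  'c' x 1 => "c1"
  'b' x 2 => "b2"
  'a' x 1 => "a1"
  'c' x 5 => "c5"
  'b' x 1 => "b1"
  'c' x 1 => "c1"
Compressed: "c1b2a1c5b1c1"
Compressed length: 12

12


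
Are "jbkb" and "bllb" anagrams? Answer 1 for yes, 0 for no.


Strings: "jbkb", "bllb"
Sorted first:  bbjk
Sorted second: bbll
Differ at position 2: 'j' vs 'l' => not anagrams

0


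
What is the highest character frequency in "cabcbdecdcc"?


Input: cabcbdecdcc
Character counts:
  'a': 1
  'b': 2
  'c': 5
  'd': 2
  'e': 1
Maximum frequency: 5

5


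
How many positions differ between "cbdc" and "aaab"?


Comparing "cbdc" and "aaab" position by position:
  Position 0: 'c' vs 'a' => DIFFER
  Position 1: 'b' vs 'a' => DIFFER
  Position 2: 'd' vs 'a' => DIFFER
  Position 3: 'c' vs 'b' => DIFFER
Positions that differ: 4

4


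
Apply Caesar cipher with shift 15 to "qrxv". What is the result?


Caesar cipher: shift "qrxv" by 15
  'q' (pos 16) + 15 = pos 5 = 'f'
  'r' (pos 17) + 15 = pos 6 = 'g'
  'x' (pos 23) + 15 = pos 12 = 'm'
  'v' (pos 21) + 15 = pos 10 = 'k'
Result: fgmk

fgmk


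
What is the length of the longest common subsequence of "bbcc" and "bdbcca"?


LCS of "bbcc" and "bdbcca"
DP table:
           b    d    b    c    c    a
      0    0    0    0    0    0    0
  b   0    1    1    1    1    1    1
  b   0    1    1    2    2    2    2
  c   0    1    1    2    3    3    3
  c   0    1    1    2    3    4    4
LCS length = dp[4][6] = 4

4


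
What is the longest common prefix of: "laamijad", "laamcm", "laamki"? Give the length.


Words: laamijad, laamcm, laamki
  Position 0: all 'l' => match
  Position 1: all 'a' => match
  Position 2: all 'a' => match
  Position 3: all 'm' => match
  Position 4: ('i', 'c', 'k') => mismatch, stop
LCP = "laam" (length 4)

4


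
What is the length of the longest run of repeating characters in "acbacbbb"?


Input: "acbacbbb"
Scanning for longest run:
  Position 1 ('c'): new char, reset run to 1
  Position 2 ('b'): new char, reset run to 1
  Position 3 ('a'): new char, reset run to 1
  Position 4 ('c'): new char, reset run to 1
  Position 5 ('b'): new char, reset run to 1
  Position 6 ('b'): continues run of 'b', length=2
  Position 7 ('b'): continues run of 'b', length=3
Longest run: 'b' with length 3

3


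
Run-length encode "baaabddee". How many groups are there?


Input: baaabddee
Scanning for consecutive runs:
  Group 1: 'b' x 1 (positions 0-0)
  Group 2: 'a' x 3 (positions 1-3)
  Group 3: 'b' x 1 (positions 4-4)
  Group 4: 'd' x 2 (positions 5-6)
  Group 5: 'e' x 2 (positions 7-8)
Total groups: 5

5


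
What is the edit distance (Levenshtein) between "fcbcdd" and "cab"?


Computing edit distance: "fcbcdd" -> "cab"
DP table:
           c    a    b
      0    1    2    3
  f   1    1    2    3
  c   2    1    2    3
  b   3    2    2    2
  c   4    3    3    3
  d   5    4    4    4
  d   6    5    5    5
Edit distance = dp[6][3] = 5

5


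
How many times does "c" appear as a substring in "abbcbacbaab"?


Searching for "c" in "abbcbacbaab"
Scanning each position:
  Position 0: "a" => no
  Position 1: "b" => no
  Position 2: "b" => no
  Position 3: "c" => MATCH
  Position 4: "b" => no
  Position 5: "a" => no
  Position 6: "c" => MATCH
  Position 7: "b" => no
  Position 8: "a" => no
  Position 9: "a" => no
  Position 10: "b" => no
Total occurrences: 2

2


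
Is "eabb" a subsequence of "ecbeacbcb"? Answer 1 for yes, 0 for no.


Check if "eabb" is a subsequence of "ecbeacbcb"
Greedy scan:
  Position 0 ('e'): matches sub[0] = 'e'
  Position 1 ('c'): no match needed
  Position 2 ('b'): no match needed
  Position 3 ('e'): no match needed
  Position 4 ('a'): matches sub[1] = 'a'
  Position 5 ('c'): no match needed
  Position 6 ('b'): matches sub[2] = 'b'
  Position 7 ('c'): no match needed
  Position 8 ('b'): matches sub[3] = 'b'
All 4 characters matched => is a subsequence

1


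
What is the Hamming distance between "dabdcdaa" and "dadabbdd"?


Comparing "dabdcdaa" and "dadabbdd" position by position:
  Position 0: 'd' vs 'd' => same
  Position 1: 'a' vs 'a' => same
  Position 2: 'b' vs 'd' => differ
  Position 3: 'd' vs 'a' => differ
  Position 4: 'c' vs 'b' => differ
  Position 5: 'd' vs 'b' => differ
  Position 6: 'a' vs 'd' => differ
  Position 7: 'a' vs 'd' => differ
Total differences (Hamming distance): 6

6


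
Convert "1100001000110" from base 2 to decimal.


Input: "1100001000110" in base 2
Positional expansion:
  Digit '1' (value 1) x 2^12 = 4096
  Digit '1' (value 1) x 2^11 = 2048
  Digit '0' (value 0) x 2^10 = 0
  Digit '0' (value 0) x 2^9 = 0
  Digit '0' (value 0) x 2^8 = 0
  Digit '0' (value 0) x 2^7 = 0
  Digit '1' (value 1) x 2^6 = 64
  Digit '0' (value 0) x 2^5 = 0
  Digit '0' (value 0) x 2^4 = 0
  Digit '0' (value 0) x 2^3 = 0
  Digit '1' (value 1) x 2^2 = 4
  Digit '1' (value 1) x 2^1 = 2
  Digit '0' (value 0) x 2^0 = 0
Sum = 6214

6214


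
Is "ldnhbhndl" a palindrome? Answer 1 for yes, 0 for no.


Input: ldnhbhndl
Reversed: ldnhbhndl
  Compare pos 0 ('l') with pos 8 ('l'): match
  Compare pos 1 ('d') with pos 7 ('d'): match
  Compare pos 2 ('n') with pos 6 ('n'): match
  Compare pos 3 ('h') with pos 5 ('h'): match
Result: palindrome

1


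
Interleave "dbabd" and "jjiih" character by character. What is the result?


Interleaving "dbabd" and "jjiih":
  Position 0: 'd' from first, 'j' from second => "dj"
  Position 1: 'b' from first, 'j' from second => "bj"
  Position 2: 'a' from first, 'i' from second => "ai"
  Position 3: 'b' from first, 'i' from second => "bi"
  Position 4: 'd' from first, 'h' from second => "dh"
Result: djbjaibidh

djbjaibidh


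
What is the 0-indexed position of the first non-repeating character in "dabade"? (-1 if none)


Input: dabade
Character frequencies:
  'a': 2
  'b': 1
  'd': 2
  'e': 1
Scanning left to right for freq == 1:
  Position 0 ('d'): freq=2, skip
  Position 1 ('a'): freq=2, skip
  Position 2 ('b'): unique! => answer = 2

2


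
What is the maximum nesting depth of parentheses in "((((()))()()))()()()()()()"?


Input: "((((()))()()))()()()()()()"
Tracking depth:
  Position 0 '(': depth becomes 1
  Position 1 '(': depth becomes 2
  Position 2 '(': depth becomes 3
  Position 3 '(': depth becomes 4
  Position 4 '(': depth becomes 5
  Position 5 ')': depth becomes 4
  Position 6 ')': depth becomes 3
  Position 7 ')': depth becomes 2
  Position 8 '(': depth becomes 3
  Position 9 ')': depth becomes 2
  Position 10 '(': depth becomes 3
  Position 11 ')': depth becomes 2
  Position 12 ')': depth becomes 1
  Position 13 ')': depth becomes 0
  Position 14 '(': depth becomes 1
  Position 15 ')': depth becomes 0
  Position 16 '(': depth becomes 1
  Position 17 ')': depth becomes 0
  Position 18 '(': depth becomes 1
  Position 19 ')': depth becomes 0
  Position 20 '(': depth becomes 1
  Position 21 ')': depth becomes 0
  Position 22 '(': depth becomes 1
  Position 23 ')': depth becomes 0
  Position 24 '(': depth becomes 1
  Position 25 ')': depth becomes 0
Maximum depth reached: 5

5


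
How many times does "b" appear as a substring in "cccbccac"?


Searching for "b" in "cccbccac"
Scanning each position:
  Position 0: "c" => no
  Position 1: "c" => no
  Position 2: "c" => no
  Position 3: "b" => MATCH
  Position 4: "c" => no
  Position 5: "c" => no
  Position 6: "a" => no
  Position 7: "c" => no
Total occurrences: 1

1


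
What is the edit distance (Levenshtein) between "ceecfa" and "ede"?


Computing edit distance: "ceecfa" -> "ede"
DP table:
           e    d    e
      0    1    2    3
  c   1    1    2    3
  e   2    1    2    2
  e   3    2    2    2
  c   4    3    3    3
  f   5    4    4    4
  a   6    5    5    5
Edit distance = dp[6][3] = 5

5


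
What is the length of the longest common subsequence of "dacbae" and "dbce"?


LCS of "dacbae" and "dbce"
DP table:
           d    b    c    e
      0    0    0    0    0
  d   0    1    1    1    1
  a   0    1    1    1    1
  c   0    1    1    2    2
  b   0    1    2    2    2
  a   0    1    2    2    2
  e   0    1    2    2    3
LCS length = dp[6][4] = 3

3


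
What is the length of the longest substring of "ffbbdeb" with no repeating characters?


Input: "ffbbdeb"
Sliding window (track last position of each char):
  Position 0 ('f'): window [0,0] length 1 -- new best
  Position 1 ('f'): repeat (last at 0), move window start to 1
  Position 1 ('f'): window [1,1] length 1
  Position 2 ('b'): window [1,2] length 2 -- new best
  Position 3 ('b'): repeat (last at 2), move window start to 3
  Position 3 ('b'): window [3,3] length 1
  Position 4 ('d'): window [3,4] length 2
  Position 5 ('e'): window [3,5] length 3 -- new best
  Position 6 ('b'): repeat (last at 3), move window start to 4
  Position 6 ('b'): window [4,6] length 3
Longest substring with no repeats: "bde" with length 3

3


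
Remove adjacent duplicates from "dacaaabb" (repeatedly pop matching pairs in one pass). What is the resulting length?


Input: dacaaabb
Stack-based adjacent duplicate removal:
  Read 'd': push. Stack: d
  Read 'a': push. Stack: da
  Read 'c': push. Stack: dac
  Read 'a': push. Stack: daca
  Read 'a': matches stack top 'a' => pop. Stack: dac
  Read 'a': push. Stack: daca
  Read 'b': push. Stack: dacab
  Read 'b': matches stack top 'b' => pop. Stack: daca
Final stack: "daca" (length 4)

4


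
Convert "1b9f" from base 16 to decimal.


Input: "1b9f" in base 16
Positional expansion:
  Digit '1' (value 1) x 16^3 = 4096
  Digit 'b' (value 11) x 16^2 = 2816
  Digit '9' (value 9) x 16^1 = 144
  Digit 'f' (value 15) x 16^0 = 15
Sum = 7071

7071


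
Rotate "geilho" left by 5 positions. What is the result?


Input: "geilho", rotate left by 5
First 5 characters: "geilh"
Remaining characters: "o"
Concatenate remaining + first: "o" + "geilh" = "ogeilh"

ogeilh


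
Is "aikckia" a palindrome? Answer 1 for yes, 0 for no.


Input: aikckia
Reversed: aikckia
  Compare pos 0 ('a') with pos 6 ('a'): match
  Compare pos 1 ('i') with pos 5 ('i'): match
  Compare pos 2 ('k') with pos 4 ('k'): match
Result: palindrome

1


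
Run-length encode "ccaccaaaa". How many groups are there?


Input: ccaccaaaa
Scanning for consecutive runs:
  Group 1: 'c' x 2 (positions 0-1)
  Group 2: 'a' x 1 (positions 2-2)
  Group 3: 'c' x 2 (positions 3-4)
  Group 4: 'a' x 4 (positions 5-8)
Total groups: 4

4


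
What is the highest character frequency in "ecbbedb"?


Input: ecbbedb
Character counts:
  'b': 3
  'c': 1
  'd': 1
  'e': 2
Maximum frequency: 3

3


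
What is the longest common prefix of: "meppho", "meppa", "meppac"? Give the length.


Words: meppho, meppa, meppac
  Position 0: all 'm' => match
  Position 1: all 'e' => match
  Position 2: all 'p' => match
  Position 3: all 'p' => match
  Position 4: ('h', 'a', 'a') => mismatch, stop
LCP = "mepp" (length 4)

4


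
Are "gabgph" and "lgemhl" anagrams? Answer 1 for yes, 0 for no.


Strings: "gabgph", "lgemhl"
Sorted first:  abgghp
Sorted second: eghllm
Differ at position 0: 'a' vs 'e' => not anagrams

0


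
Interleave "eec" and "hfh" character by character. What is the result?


Interleaving "eec" and "hfh":
  Position 0: 'e' from first, 'h' from second => "eh"
  Position 1: 'e' from first, 'f' from second => "ef"
  Position 2: 'c' from first, 'h' from second => "ch"
Result: ehefch

ehefch


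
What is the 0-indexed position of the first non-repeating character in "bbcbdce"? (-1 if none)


Input: bbcbdce
Character frequencies:
  'b': 3
  'c': 2
  'd': 1
  'e': 1
Scanning left to right for freq == 1:
  Position 0 ('b'): freq=3, skip
  Position 1 ('b'): freq=3, skip
  Position 2 ('c'): freq=2, skip
  Position 3 ('b'): freq=3, skip
  Position 4 ('d'): unique! => answer = 4

4


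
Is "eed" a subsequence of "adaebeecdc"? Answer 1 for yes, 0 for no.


Check if "eed" is a subsequence of "adaebeecdc"
Greedy scan:
  Position 0 ('a'): no match needed
  Position 1 ('d'): no match needed
  Position 2 ('a'): no match needed
  Position 3 ('e'): matches sub[0] = 'e'
  Position 4 ('b'): no match needed
  Position 5 ('e'): matches sub[1] = 'e'
  Position 6 ('e'): no match needed
  Position 7 ('c'): no match needed
  Position 8 ('d'): matches sub[2] = 'd'
  Position 9 ('c'): no match needed
All 3 characters matched => is a subsequence

1


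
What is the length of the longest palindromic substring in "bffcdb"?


Input: "bffcdb"
Checking substrings for palindromes:
  [1:3] "ff" (len 2) => palindrome
Longest palindromic substring: "ff" with length 2

2


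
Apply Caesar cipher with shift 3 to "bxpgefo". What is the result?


Caesar cipher: shift "bxpgefo" by 3
  'b' (pos 1) + 3 = pos 4 = 'e'
  'x' (pos 23) + 3 = pos 0 = 'a'
  'p' (pos 15) + 3 = pos 18 = 's'
  'g' (pos 6) + 3 = pos 9 = 'j'
  'e' (pos 4) + 3 = pos 7 = 'h'
  'f' (pos 5) + 3 = pos 8 = 'i'
  'o' (pos 14) + 3 = pos 17 = 'r'
Result: easjhir

easjhir


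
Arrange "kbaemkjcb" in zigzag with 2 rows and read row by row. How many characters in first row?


Zigzag "kbaemkjcb" into 2 rows:
Placing characters:
  'k' => row 0
  'b' => row 1
  'a' => row 0
  'e' => row 1
  'm' => row 0
  'k' => row 1
  'j' => row 0
  'c' => row 1
  'b' => row 0
Rows:
  Row 0: "kamjb"
  Row 1: "bekc"
First row length: 5

5
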